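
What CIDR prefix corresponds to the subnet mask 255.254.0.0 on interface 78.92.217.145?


Binary: 11111111.11111110.00000000.00000000
Count leading 1s
Prefix: /15


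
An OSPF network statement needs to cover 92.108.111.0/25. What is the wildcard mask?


Subnet mask: 255.255.255.128
Wildcard = 255.255.255.255 - subnet mask
255 - 255 = 0
255 - 255 = 0
255 - 255 = 0
255 - 128 = 127
Wildcard: 0.0.0.127


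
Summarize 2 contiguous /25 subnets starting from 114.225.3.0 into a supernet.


Original prefix: /25
Number of subnets: 2 = 2^1
New prefix = 25 - 1 = 24
Supernet: 114.225.3.0/24


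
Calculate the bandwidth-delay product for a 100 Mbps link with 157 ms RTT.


BDP = bandwidth * RTT
= 100 Mbps * 157 ms
= 100 * 1e6 * 157 / 1000 bits
= 15700000 bits
= 1962500 bytes
= 1916.5039 KB
BDP = 15700000 bits (1962500 bytes)


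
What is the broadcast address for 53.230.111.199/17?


Network: 53.230.0.0/17
Host bits = 15
Set all host bits to 1:
Broadcast: 53.230.127.255


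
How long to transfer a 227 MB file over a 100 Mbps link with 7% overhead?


Effective throughput = 100 * (1 - 7/100) = 93 Mbps
File size in Mb = 227 * 8 = 1816 Mb
Time = 1816 / 93
Time = 19.5269 seconds


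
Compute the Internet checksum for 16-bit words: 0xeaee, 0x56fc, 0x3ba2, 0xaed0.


Sum all words (with carry folding):
+ 0xeaee = 0xeaee
+ 0x56fc = 0x41eb
+ 0x3ba2 = 0x7d8d
+ 0xaed0 = 0x2c5e
One's complement: ~0x2c5e
Checksum = 0xd3a1


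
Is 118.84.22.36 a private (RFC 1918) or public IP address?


RFC 1918 private ranges:
  10.0.0.0/8 (10.0.0.0 - 10.255.255.255)
  172.16.0.0/12 (172.16.0.0 - 172.31.255.255)
  192.168.0.0/16 (192.168.0.0 - 192.168.255.255)
Public (not in any RFC 1918 range)


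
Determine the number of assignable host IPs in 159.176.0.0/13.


Host bits = 32 - 13 = 19
Total addresses = 2^19 = 524288
Usable = total - 2 (network and broadcast)
Usable hosts: 524286


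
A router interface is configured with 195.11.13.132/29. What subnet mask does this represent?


/29 means 29 network bits, 3 host bits
Binary: 11111111111111111111111111111000
Mask: 255.255.255.248


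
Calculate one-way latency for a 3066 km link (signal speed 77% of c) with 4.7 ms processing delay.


Speed = 0.77 * 3e5 km/s = 231000 km/s
Propagation delay = 3066 / 231000 = 0.0133 s = 13.2727 ms
Processing delay = 4.7 ms
Total one-way latency = 17.9727 ms


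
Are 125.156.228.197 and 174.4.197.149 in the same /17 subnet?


Mask: 255.255.128.0
125.156.228.197 AND mask = 125.156.128.0
174.4.197.149 AND mask = 174.4.128.0
No, different subnets (125.156.128.0 vs 174.4.128.0)


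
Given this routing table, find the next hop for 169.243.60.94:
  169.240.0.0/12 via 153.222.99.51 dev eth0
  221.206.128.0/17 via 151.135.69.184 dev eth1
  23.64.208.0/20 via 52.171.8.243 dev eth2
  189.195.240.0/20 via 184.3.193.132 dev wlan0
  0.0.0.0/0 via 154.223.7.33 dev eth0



Longest prefix match for 169.243.60.94:
  /12 169.240.0.0: MATCH
  /17 221.206.128.0: no
  /20 23.64.208.0: no
  /20 189.195.240.0: no
  /0 0.0.0.0: MATCH
Selected: next-hop 153.222.99.51 via eth0 (matched /12)


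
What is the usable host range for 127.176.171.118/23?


Network: 127.176.170.0
Broadcast: 127.176.171.255
First usable = network + 1
Last usable = broadcast - 1
Range: 127.176.170.1 to 127.176.171.254


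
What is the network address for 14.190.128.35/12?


IP:   00001110.10111110.10000000.00100011
Mask: 11111111.11110000.00000000.00000000
AND operation:
Net:  00001110.10110000.00000000.00000000
Network: 14.176.0.0/12


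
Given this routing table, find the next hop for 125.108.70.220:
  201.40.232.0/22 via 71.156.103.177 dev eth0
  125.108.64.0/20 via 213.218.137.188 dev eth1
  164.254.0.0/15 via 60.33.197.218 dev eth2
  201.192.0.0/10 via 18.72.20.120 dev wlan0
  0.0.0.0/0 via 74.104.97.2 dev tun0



Longest prefix match for 125.108.70.220:
  /22 201.40.232.0: no
  /20 125.108.64.0: MATCH
  /15 164.254.0.0: no
  /10 201.192.0.0: no
  /0 0.0.0.0: MATCH
Selected: next-hop 213.218.137.188 via eth1 (matched /20)


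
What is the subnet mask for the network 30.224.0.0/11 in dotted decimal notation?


/11 means 11 network bits, 21 host bits
Binary: 11111111111000000000000000000000
Mask: 255.224.0.0


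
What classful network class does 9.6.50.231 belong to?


First octet: 9
Binary: 00001001
0xxxxxxx -> Class A (1-126)
Class A, default mask 255.0.0.0 (/8)


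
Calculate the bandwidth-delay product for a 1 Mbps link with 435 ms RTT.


BDP = bandwidth * RTT
= 1 Mbps * 435 ms
= 1 * 1e6 * 435 / 1000 bits
= 435000 bits
= 54375 bytes
= 53.1006 KB
BDP = 435000 bits (54375 bytes)


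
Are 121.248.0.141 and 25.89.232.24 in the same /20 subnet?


Mask: 255.255.240.0
121.248.0.141 AND mask = 121.248.0.0
25.89.232.24 AND mask = 25.89.224.0
No, different subnets (121.248.0.0 vs 25.89.224.0)


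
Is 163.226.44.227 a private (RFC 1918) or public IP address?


RFC 1918 private ranges:
  10.0.0.0/8 (10.0.0.0 - 10.255.255.255)
  172.16.0.0/12 (172.16.0.0 - 172.31.255.255)
  192.168.0.0/16 (192.168.0.0 - 192.168.255.255)
Public (not in any RFC 1918 range)


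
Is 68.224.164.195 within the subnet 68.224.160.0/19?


Subnet network: 68.224.160.0
Test IP AND mask: 68.224.160.0
Yes, 68.224.164.195 is in 68.224.160.0/19


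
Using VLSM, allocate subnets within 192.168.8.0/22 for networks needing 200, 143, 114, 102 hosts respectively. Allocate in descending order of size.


200 hosts -> /24 (254 usable): 192.168.8.0/24
143 hosts -> /24 (254 usable): 192.168.9.0/24
114 hosts -> /25 (126 usable): 192.168.10.0/25
102 hosts -> /25 (126 usable): 192.168.10.128/25
Allocation: 192.168.8.0/24 (200 hosts, 254 usable); 192.168.9.0/24 (143 hosts, 254 usable); 192.168.10.0/25 (114 hosts, 126 usable); 192.168.10.128/25 (102 hosts, 126 usable)


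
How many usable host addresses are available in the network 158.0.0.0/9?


Host bits = 32 - 9 = 23
Total addresses = 2^23 = 8388608
Usable = total - 2 (network and broadcast)
Usable hosts: 8388606


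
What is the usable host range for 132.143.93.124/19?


Network: 132.143.64.0
Broadcast: 132.143.95.255
First usable = network + 1
Last usable = broadcast - 1
Range: 132.143.64.1 to 132.143.95.254


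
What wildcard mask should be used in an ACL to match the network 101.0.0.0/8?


Subnet mask: 255.0.0.0
Wildcard = 255.255.255.255 - subnet mask
255 - 255 = 0
255 - 0 = 255
255 - 0 = 255
255 - 0 = 255
Wildcard: 0.255.255.255


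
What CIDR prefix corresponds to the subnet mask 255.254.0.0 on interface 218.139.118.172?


Binary: 11111111.11111110.00000000.00000000
Count leading 1s
Prefix: /15


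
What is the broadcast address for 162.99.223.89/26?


Network: 162.99.223.64/26
Host bits = 6
Set all host bits to 1:
Broadcast: 162.99.223.127


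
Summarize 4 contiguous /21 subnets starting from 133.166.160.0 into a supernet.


Original prefix: /21
Number of subnets: 4 = 2^2
New prefix = 21 - 2 = 19
Supernet: 133.166.160.0/19


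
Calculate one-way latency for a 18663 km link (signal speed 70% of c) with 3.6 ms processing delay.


Speed = 0.7 * 3e5 km/s = 210000 km/s
Propagation delay = 18663 / 210000 = 0.0889 s = 88.8714 ms
Processing delay = 3.6 ms
Total one-way latency = 92.4714 ms


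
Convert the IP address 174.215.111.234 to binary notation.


174 = 10101110
215 = 11010111
111 = 01101111
234 = 11101010
Binary: 10101110.11010111.01101111.11101010


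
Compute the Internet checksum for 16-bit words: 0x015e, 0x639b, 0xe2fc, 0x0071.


Sum all words (with carry folding):
+ 0x015e = 0x015e
+ 0x639b = 0x64f9
+ 0xe2fc = 0x47f6
+ 0x0071 = 0x4867
One's complement: ~0x4867
Checksum = 0xb798


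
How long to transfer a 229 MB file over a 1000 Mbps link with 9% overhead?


Effective throughput = 1000 * (1 - 9/100) = 910 Mbps
File size in Mb = 229 * 8 = 1832 Mb
Time = 1832 / 910
Time = 2.0132 seconds


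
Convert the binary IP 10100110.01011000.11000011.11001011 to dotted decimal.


10100110 = 166
01011000 = 88
11000011 = 195
11001011 = 203
IP: 166.88.195.203


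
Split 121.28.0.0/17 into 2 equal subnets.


New prefix = 17 + 1 = 18
Each subnet has 16384 addresses
  121.28.0.0/18
  121.28.64.0/18
Subnets: 121.28.0.0/18, 121.28.64.0/18


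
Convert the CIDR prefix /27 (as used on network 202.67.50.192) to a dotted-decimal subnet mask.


/27 means 27 network bits, 5 host bits
Binary: 11111111111111111111111111100000
Mask: 255.255.255.224


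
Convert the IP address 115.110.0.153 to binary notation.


115 = 01110011
110 = 01101110
0 = 00000000
153 = 10011001
Binary: 01110011.01101110.00000000.10011001


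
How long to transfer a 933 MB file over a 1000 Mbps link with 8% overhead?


Effective throughput = 1000 * (1 - 8/100) = 920 Mbps
File size in Mb = 933 * 8 = 7464 Mb
Time = 7464 / 920
Time = 8.113 seconds


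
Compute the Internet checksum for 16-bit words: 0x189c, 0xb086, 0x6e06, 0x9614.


Sum all words (with carry folding):
+ 0x189c = 0x189c
+ 0xb086 = 0xc922
+ 0x6e06 = 0x3729
+ 0x9614 = 0xcd3d
One's complement: ~0xcd3d
Checksum = 0x32c2


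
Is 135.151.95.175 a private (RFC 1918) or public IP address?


RFC 1918 private ranges:
  10.0.0.0/8 (10.0.0.0 - 10.255.255.255)
  172.16.0.0/12 (172.16.0.0 - 172.31.255.255)
  192.168.0.0/16 (192.168.0.0 - 192.168.255.255)
Public (not in any RFC 1918 range)


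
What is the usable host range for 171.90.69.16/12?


Network: 171.80.0.0
Broadcast: 171.95.255.255
First usable = network + 1
Last usable = broadcast - 1
Range: 171.80.0.1 to 171.95.255.254


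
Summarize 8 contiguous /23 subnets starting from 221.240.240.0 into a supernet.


Original prefix: /23
Number of subnets: 8 = 2^3
New prefix = 23 - 3 = 20
Supernet: 221.240.240.0/20


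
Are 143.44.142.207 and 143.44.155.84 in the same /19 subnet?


Mask: 255.255.224.0
143.44.142.207 AND mask = 143.44.128.0
143.44.155.84 AND mask = 143.44.128.0
Yes, same subnet (143.44.128.0)


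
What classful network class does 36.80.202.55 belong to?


First octet: 36
Binary: 00100100
0xxxxxxx -> Class A (1-126)
Class A, default mask 255.0.0.0 (/8)


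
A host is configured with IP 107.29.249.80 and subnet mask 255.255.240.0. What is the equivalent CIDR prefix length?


Binary: 11111111.11111111.11110000.00000000
Count leading 1s
Prefix: /20


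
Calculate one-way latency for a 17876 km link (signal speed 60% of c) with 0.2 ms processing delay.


Speed = 0.6 * 3e5 km/s = 180000 km/s
Propagation delay = 17876 / 180000 = 0.0993 s = 99.3111 ms
Processing delay = 0.2 ms
Total one-way latency = 99.5111 ms


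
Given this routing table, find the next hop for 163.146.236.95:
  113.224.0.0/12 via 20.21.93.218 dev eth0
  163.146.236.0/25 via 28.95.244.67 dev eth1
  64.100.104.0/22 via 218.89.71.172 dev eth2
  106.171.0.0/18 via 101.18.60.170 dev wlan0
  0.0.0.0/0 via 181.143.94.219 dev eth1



Longest prefix match for 163.146.236.95:
  /12 113.224.0.0: no
  /25 163.146.236.0: MATCH
  /22 64.100.104.0: no
  /18 106.171.0.0: no
  /0 0.0.0.0: MATCH
Selected: next-hop 28.95.244.67 via eth1 (matched /25)


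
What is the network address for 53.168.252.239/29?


IP:   00110101.10101000.11111100.11101111
Mask: 11111111.11111111.11111111.11111000
AND operation:
Net:  00110101.10101000.11111100.11101000
Network: 53.168.252.232/29


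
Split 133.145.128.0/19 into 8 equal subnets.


New prefix = 19 + 3 = 22
Each subnet has 1024 addresses
  133.145.128.0/22
  133.145.132.0/22
  133.145.136.0/22
  133.145.140.0/22
  133.145.144.0/22
  133.145.148.0/22
  133.145.152.0/22
  133.145.156.0/22
Subnets: 133.145.128.0/22, 133.145.132.0/22, 133.145.136.0/22, 133.145.140.0/22, 133.145.144.0/22, 133.145.148.0/22, 133.145.152.0/22, 133.145.156.0/22


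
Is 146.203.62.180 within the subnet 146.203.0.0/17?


Subnet network: 146.203.0.0
Test IP AND mask: 146.203.0.0
Yes, 146.203.62.180 is in 146.203.0.0/17


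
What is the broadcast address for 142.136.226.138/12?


Network: 142.128.0.0/12
Host bits = 20
Set all host bits to 1:
Broadcast: 142.143.255.255


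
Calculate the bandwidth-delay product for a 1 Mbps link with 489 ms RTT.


BDP = bandwidth * RTT
= 1 Mbps * 489 ms
= 1 * 1e6 * 489 / 1000 bits
= 489000 bits
= 61125 bytes
= 59.6924 KB
BDP = 489000 bits (61125 bytes)


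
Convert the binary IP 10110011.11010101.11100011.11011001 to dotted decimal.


10110011 = 179
11010101 = 213
11100011 = 227
11011001 = 217
IP: 179.213.227.217


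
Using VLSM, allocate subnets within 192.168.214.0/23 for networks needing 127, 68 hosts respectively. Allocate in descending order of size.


127 hosts -> /24 (254 usable): 192.168.214.0/24
68 hosts -> /25 (126 usable): 192.168.215.0/25
Allocation: 192.168.214.0/24 (127 hosts, 254 usable); 192.168.215.0/25 (68 hosts, 126 usable)


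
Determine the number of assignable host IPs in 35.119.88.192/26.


Host bits = 32 - 26 = 6
Total addresses = 2^6 = 64
Usable = total - 2 (network and broadcast)
Usable hosts: 62


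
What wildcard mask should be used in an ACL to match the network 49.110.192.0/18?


Subnet mask: 255.255.192.0
Wildcard = 255.255.255.255 - subnet mask
255 - 255 = 0
255 - 255 = 0
255 - 192 = 63
255 - 0 = 255
Wildcard: 0.0.63.255


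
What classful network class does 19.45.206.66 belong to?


First octet: 19
Binary: 00010011
0xxxxxxx -> Class A (1-126)
Class A, default mask 255.0.0.0 (/8)


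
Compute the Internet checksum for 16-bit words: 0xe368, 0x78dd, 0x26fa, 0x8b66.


Sum all words (with carry folding):
+ 0xe368 = 0xe368
+ 0x78dd = 0x5c46
+ 0x26fa = 0x8340
+ 0x8b66 = 0x0ea7
One's complement: ~0x0ea7
Checksum = 0xf158


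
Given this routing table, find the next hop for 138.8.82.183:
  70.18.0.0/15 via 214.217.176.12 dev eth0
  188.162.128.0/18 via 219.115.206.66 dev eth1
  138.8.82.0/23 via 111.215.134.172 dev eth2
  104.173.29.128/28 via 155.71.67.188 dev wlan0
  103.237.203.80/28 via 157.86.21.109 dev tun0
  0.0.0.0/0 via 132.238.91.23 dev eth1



Longest prefix match for 138.8.82.183:
  /15 70.18.0.0: no
  /18 188.162.128.0: no
  /23 138.8.82.0: MATCH
  /28 104.173.29.128: no
  /28 103.237.203.80: no
  /0 0.0.0.0: MATCH
Selected: next-hop 111.215.134.172 via eth2 (matched /23)


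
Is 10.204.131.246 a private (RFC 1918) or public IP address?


RFC 1918 private ranges:
  10.0.0.0/8 (10.0.0.0 - 10.255.255.255)
  172.16.0.0/12 (172.16.0.0 - 172.31.255.255)
  192.168.0.0/16 (192.168.0.0 - 192.168.255.255)
Private (in 10.0.0.0/8)


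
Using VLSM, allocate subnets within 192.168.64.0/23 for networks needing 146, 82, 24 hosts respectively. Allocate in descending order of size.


146 hosts -> /24 (254 usable): 192.168.64.0/24
82 hosts -> /25 (126 usable): 192.168.65.0/25
24 hosts -> /27 (30 usable): 192.168.65.128/27
Allocation: 192.168.64.0/24 (146 hosts, 254 usable); 192.168.65.0/25 (82 hosts, 126 usable); 192.168.65.128/27 (24 hosts, 30 usable)


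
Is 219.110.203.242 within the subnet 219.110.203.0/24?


Subnet network: 219.110.203.0
Test IP AND mask: 219.110.203.0
Yes, 219.110.203.242 is in 219.110.203.0/24


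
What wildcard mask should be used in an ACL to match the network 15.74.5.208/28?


Subnet mask: 255.255.255.240
Wildcard = 255.255.255.255 - subnet mask
255 - 255 = 0
255 - 255 = 0
255 - 255 = 0
255 - 240 = 15
Wildcard: 0.0.0.15


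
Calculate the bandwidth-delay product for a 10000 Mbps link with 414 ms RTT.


BDP = bandwidth * RTT
= 10000 Mbps * 414 ms
= 10000 * 1e6 * 414 / 1000 bits
= 4140000000 bits
= 517500000 bytes
= 505371.0938 KB
BDP = 4140000000 bits (517500000 bytes)


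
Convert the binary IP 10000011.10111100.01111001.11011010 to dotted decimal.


10000011 = 131
10111100 = 188
01111001 = 121
11011010 = 218
IP: 131.188.121.218


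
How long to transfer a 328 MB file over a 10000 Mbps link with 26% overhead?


Effective throughput = 10000 * (1 - 26/100) = 7400 Mbps
File size in Mb = 328 * 8 = 2624 Mb
Time = 2624 / 7400
Time = 0.3546 seconds


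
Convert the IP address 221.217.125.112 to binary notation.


221 = 11011101
217 = 11011001
125 = 01111101
112 = 01110000
Binary: 11011101.11011001.01111101.01110000


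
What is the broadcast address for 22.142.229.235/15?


Network: 22.142.0.0/15
Host bits = 17
Set all host bits to 1:
Broadcast: 22.143.255.255


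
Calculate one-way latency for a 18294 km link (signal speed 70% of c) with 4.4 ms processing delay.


Speed = 0.7 * 3e5 km/s = 210000 km/s
Propagation delay = 18294 / 210000 = 0.0871 s = 87.1143 ms
Processing delay = 4.4 ms
Total one-way latency = 91.5143 ms


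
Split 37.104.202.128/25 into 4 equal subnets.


New prefix = 25 + 2 = 27
Each subnet has 32 addresses
  37.104.202.128/27
  37.104.202.160/27
  37.104.202.192/27
  37.104.202.224/27
Subnets: 37.104.202.128/27, 37.104.202.160/27, 37.104.202.192/27, 37.104.202.224/27


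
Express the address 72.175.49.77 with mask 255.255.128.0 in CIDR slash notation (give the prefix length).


Binary: 11111111.11111111.10000000.00000000
Count leading 1s
Prefix: /17


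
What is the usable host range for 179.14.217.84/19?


Network: 179.14.192.0
Broadcast: 179.14.223.255
First usable = network + 1
Last usable = broadcast - 1
Range: 179.14.192.1 to 179.14.223.254


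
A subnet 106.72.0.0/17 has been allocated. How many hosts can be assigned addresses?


Host bits = 32 - 17 = 15
Total addresses = 2^15 = 32768
Usable = total - 2 (network and broadcast)
Usable hosts: 32766


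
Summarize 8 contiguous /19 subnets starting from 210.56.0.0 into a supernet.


Original prefix: /19
Number of subnets: 8 = 2^3
New prefix = 19 - 3 = 16
Supernet: 210.56.0.0/16


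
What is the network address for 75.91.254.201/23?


IP:   01001011.01011011.11111110.11001001
Mask: 11111111.11111111.11111110.00000000
AND operation:
Net:  01001011.01011011.11111110.00000000
Network: 75.91.254.0/23


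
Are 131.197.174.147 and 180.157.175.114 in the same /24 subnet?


Mask: 255.255.255.0
131.197.174.147 AND mask = 131.197.174.0
180.157.175.114 AND mask = 180.157.175.0
No, different subnets (131.197.174.0 vs 180.157.175.0)


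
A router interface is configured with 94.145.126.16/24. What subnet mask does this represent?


/24 means 24 network bits, 8 host bits
Binary: 11111111111111111111111100000000
Mask: 255.255.255.0


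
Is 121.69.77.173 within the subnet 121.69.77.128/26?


Subnet network: 121.69.77.128
Test IP AND mask: 121.69.77.128
Yes, 121.69.77.173 is in 121.69.77.128/26


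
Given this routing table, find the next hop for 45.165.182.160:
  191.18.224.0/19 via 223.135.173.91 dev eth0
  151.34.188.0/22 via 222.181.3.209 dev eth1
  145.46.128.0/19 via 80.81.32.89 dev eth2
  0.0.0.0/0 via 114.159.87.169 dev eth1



Longest prefix match for 45.165.182.160:
  /19 191.18.224.0: no
  /22 151.34.188.0: no
  /19 145.46.128.0: no
  /0 0.0.0.0: MATCH
Selected: next-hop 114.159.87.169 via eth1 (matched /0)


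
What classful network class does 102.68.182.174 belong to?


First octet: 102
Binary: 01100110
0xxxxxxx -> Class A (1-126)
Class A, default mask 255.0.0.0 (/8)


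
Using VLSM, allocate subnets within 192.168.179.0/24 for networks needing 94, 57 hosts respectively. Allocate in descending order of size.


94 hosts -> /25 (126 usable): 192.168.179.0/25
57 hosts -> /26 (62 usable): 192.168.179.128/26
Allocation: 192.168.179.0/25 (94 hosts, 126 usable); 192.168.179.128/26 (57 hosts, 62 usable)


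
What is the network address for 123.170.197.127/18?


IP:   01111011.10101010.11000101.01111111
Mask: 11111111.11111111.11000000.00000000
AND operation:
Net:  01111011.10101010.11000000.00000000
Network: 123.170.192.0/18


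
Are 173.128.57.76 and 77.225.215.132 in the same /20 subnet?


Mask: 255.255.240.0
173.128.57.76 AND mask = 173.128.48.0
77.225.215.132 AND mask = 77.225.208.0
No, different subnets (173.128.48.0 vs 77.225.208.0)


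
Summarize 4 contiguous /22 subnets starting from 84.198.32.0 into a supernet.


Original prefix: /22
Number of subnets: 4 = 2^2
New prefix = 22 - 2 = 20
Supernet: 84.198.32.0/20


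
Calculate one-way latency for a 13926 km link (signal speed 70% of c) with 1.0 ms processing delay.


Speed = 0.7 * 3e5 km/s = 210000 km/s
Propagation delay = 13926 / 210000 = 0.0663 s = 66.3143 ms
Processing delay = 1.0 ms
Total one-way latency = 67.3143 ms


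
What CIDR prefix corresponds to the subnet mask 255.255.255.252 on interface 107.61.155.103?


Binary: 11111111.11111111.11111111.11111100
Count leading 1s
Prefix: /30


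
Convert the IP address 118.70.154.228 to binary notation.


118 = 01110110
70 = 01000110
154 = 10011010
228 = 11100100
Binary: 01110110.01000110.10011010.11100100


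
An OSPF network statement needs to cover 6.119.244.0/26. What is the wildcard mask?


Subnet mask: 255.255.255.192
Wildcard = 255.255.255.255 - subnet mask
255 - 255 = 0
255 - 255 = 0
255 - 255 = 0
255 - 192 = 63
Wildcard: 0.0.0.63


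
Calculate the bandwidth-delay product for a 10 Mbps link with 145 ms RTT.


BDP = bandwidth * RTT
= 10 Mbps * 145 ms
= 10 * 1e6 * 145 / 1000 bits
= 1450000 bits
= 181250 bytes
= 177.002 KB
BDP = 1450000 bits (181250 bytes)


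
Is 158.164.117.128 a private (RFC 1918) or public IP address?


RFC 1918 private ranges:
  10.0.0.0/8 (10.0.0.0 - 10.255.255.255)
  172.16.0.0/12 (172.16.0.0 - 172.31.255.255)
  192.168.0.0/16 (192.168.0.0 - 192.168.255.255)
Public (not in any RFC 1918 range)


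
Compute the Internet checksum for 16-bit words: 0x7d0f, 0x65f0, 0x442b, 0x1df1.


Sum all words (with carry folding):
+ 0x7d0f = 0x7d0f
+ 0x65f0 = 0xe2ff
+ 0x442b = 0x272b
+ 0x1df1 = 0x451c
One's complement: ~0x451c
Checksum = 0xbae3


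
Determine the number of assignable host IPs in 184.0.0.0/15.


Host bits = 32 - 15 = 17
Total addresses = 2^17 = 131072
Usable = total - 2 (network and broadcast)
Usable hosts: 131070


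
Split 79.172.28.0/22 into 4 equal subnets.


New prefix = 22 + 2 = 24
Each subnet has 256 addresses
  79.172.28.0/24
  79.172.29.0/24
  79.172.30.0/24
  79.172.31.0/24
Subnets: 79.172.28.0/24, 79.172.29.0/24, 79.172.30.0/24, 79.172.31.0/24


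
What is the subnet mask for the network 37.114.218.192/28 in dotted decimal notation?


/28 means 28 network bits, 4 host bits
Binary: 11111111111111111111111111110000
Mask: 255.255.255.240


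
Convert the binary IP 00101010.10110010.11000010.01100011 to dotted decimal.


00101010 = 42
10110010 = 178
11000010 = 194
01100011 = 99
IP: 42.178.194.99


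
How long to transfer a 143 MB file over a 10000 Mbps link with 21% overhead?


Effective throughput = 10000 * (1 - 21/100) = 7900 Mbps
File size in Mb = 143 * 8 = 1144 Mb
Time = 1144 / 7900
Time = 0.1448 seconds


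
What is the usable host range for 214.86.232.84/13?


Network: 214.80.0.0
Broadcast: 214.87.255.255
First usable = network + 1
Last usable = broadcast - 1
Range: 214.80.0.1 to 214.87.255.254


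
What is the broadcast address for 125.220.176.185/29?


Network: 125.220.176.184/29
Host bits = 3
Set all host bits to 1:
Broadcast: 125.220.176.191


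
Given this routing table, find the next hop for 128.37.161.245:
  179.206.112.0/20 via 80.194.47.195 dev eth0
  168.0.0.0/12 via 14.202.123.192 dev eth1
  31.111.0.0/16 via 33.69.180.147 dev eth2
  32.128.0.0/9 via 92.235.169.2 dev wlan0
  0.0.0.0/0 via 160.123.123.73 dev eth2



Longest prefix match for 128.37.161.245:
  /20 179.206.112.0: no
  /12 168.0.0.0: no
  /16 31.111.0.0: no
  /9 32.128.0.0: no
  /0 0.0.0.0: MATCH
Selected: next-hop 160.123.123.73 via eth2 (matched /0)


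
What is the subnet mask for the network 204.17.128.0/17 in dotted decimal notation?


/17 means 17 network bits, 15 host bits
Binary: 11111111111111111000000000000000
Mask: 255.255.128.0


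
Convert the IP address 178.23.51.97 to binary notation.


178 = 10110010
23 = 00010111
51 = 00110011
97 = 01100001
Binary: 10110010.00010111.00110011.01100001


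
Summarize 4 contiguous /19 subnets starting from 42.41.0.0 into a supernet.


Original prefix: /19
Number of subnets: 4 = 2^2
New prefix = 19 - 2 = 17
Supernet: 42.41.0.0/17


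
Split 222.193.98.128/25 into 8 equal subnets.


New prefix = 25 + 3 = 28
Each subnet has 16 addresses
  222.193.98.128/28
  222.193.98.144/28
  222.193.98.160/28
  222.193.98.176/28
  222.193.98.192/28
  222.193.98.208/28
  222.193.98.224/28
  222.193.98.240/28
Subnets: 222.193.98.128/28, 222.193.98.144/28, 222.193.98.160/28, 222.193.98.176/28, 222.193.98.192/28, 222.193.98.208/28, 222.193.98.224/28, 222.193.98.240/28


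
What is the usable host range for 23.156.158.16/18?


Network: 23.156.128.0
Broadcast: 23.156.191.255
First usable = network + 1
Last usable = broadcast - 1
Range: 23.156.128.1 to 23.156.191.254


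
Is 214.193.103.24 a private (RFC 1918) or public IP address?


RFC 1918 private ranges:
  10.0.0.0/8 (10.0.0.0 - 10.255.255.255)
  172.16.0.0/12 (172.16.0.0 - 172.31.255.255)
  192.168.0.0/16 (192.168.0.0 - 192.168.255.255)
Public (not in any RFC 1918 range)


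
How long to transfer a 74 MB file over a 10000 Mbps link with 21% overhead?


Effective throughput = 10000 * (1 - 21/100) = 7900 Mbps
File size in Mb = 74 * 8 = 592 Mb
Time = 592 / 7900
Time = 0.0749 seconds


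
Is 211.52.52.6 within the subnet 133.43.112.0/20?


Subnet network: 133.43.112.0
Test IP AND mask: 211.52.48.0
No, 211.52.52.6 is not in 133.43.112.0/20


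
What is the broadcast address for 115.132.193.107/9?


Network: 115.128.0.0/9
Host bits = 23
Set all host bits to 1:
Broadcast: 115.255.255.255


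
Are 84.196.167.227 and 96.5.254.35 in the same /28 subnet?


Mask: 255.255.255.240
84.196.167.227 AND mask = 84.196.167.224
96.5.254.35 AND mask = 96.5.254.32
No, different subnets (84.196.167.224 vs 96.5.254.32)


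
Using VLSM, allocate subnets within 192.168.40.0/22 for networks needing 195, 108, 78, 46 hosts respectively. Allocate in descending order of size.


195 hosts -> /24 (254 usable): 192.168.40.0/24
108 hosts -> /25 (126 usable): 192.168.41.0/25
78 hosts -> /25 (126 usable): 192.168.41.128/25
46 hosts -> /26 (62 usable): 192.168.42.0/26
Allocation: 192.168.40.0/24 (195 hosts, 254 usable); 192.168.41.0/25 (108 hosts, 126 usable); 192.168.41.128/25 (78 hosts, 126 usable); 192.168.42.0/26 (46 hosts, 62 usable)


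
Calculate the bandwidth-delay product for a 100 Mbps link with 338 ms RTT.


BDP = bandwidth * RTT
= 100 Mbps * 338 ms
= 100 * 1e6 * 338 / 1000 bits
= 33800000 bits
= 4225000 bytes
= 4125.9766 KB
BDP = 33800000 bits (4225000 bytes)


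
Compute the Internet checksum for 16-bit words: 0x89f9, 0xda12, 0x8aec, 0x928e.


Sum all words (with carry folding):
+ 0x89f9 = 0x89f9
+ 0xda12 = 0x640c
+ 0x8aec = 0xeef8
+ 0x928e = 0x8187
One's complement: ~0x8187
Checksum = 0x7e78


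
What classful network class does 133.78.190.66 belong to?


First octet: 133
Binary: 10000101
10xxxxxx -> Class B (128-191)
Class B, default mask 255.255.0.0 (/16)


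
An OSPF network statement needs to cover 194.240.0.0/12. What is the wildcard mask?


Subnet mask: 255.240.0.0
Wildcard = 255.255.255.255 - subnet mask
255 - 255 = 0
255 - 240 = 15
255 - 0 = 255
255 - 0 = 255
Wildcard: 0.15.255.255


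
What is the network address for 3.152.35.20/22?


IP:   00000011.10011000.00100011.00010100
Mask: 11111111.11111111.11111100.00000000
AND operation:
Net:  00000011.10011000.00100000.00000000
Network: 3.152.32.0/22


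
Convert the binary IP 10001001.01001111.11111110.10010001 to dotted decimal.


10001001 = 137
01001111 = 79
11111110 = 254
10010001 = 145
IP: 137.79.254.145


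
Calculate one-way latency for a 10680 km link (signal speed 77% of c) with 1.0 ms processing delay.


Speed = 0.77 * 3e5 km/s = 231000 km/s
Propagation delay = 10680 / 231000 = 0.0462 s = 46.2338 ms
Processing delay = 1.0 ms
Total one-way latency = 47.2338 ms


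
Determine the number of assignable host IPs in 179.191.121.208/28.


Host bits = 32 - 28 = 4
Total addresses = 2^4 = 16
Usable = total - 2 (network and broadcast)
Usable hosts: 14


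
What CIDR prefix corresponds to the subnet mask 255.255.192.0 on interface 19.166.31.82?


Binary: 11111111.11111111.11000000.00000000
Count leading 1s
Prefix: /18


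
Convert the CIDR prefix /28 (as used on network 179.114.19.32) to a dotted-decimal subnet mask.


/28 means 28 network bits, 4 host bits
Binary: 11111111111111111111111111110000
Mask: 255.255.255.240


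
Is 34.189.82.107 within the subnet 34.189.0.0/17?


Subnet network: 34.189.0.0
Test IP AND mask: 34.189.0.0
Yes, 34.189.82.107 is in 34.189.0.0/17


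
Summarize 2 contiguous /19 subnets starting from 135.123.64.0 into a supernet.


Original prefix: /19
Number of subnets: 2 = 2^1
New prefix = 19 - 1 = 18
Supernet: 135.123.64.0/18


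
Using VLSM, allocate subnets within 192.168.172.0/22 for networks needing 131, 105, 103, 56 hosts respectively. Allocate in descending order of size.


131 hosts -> /24 (254 usable): 192.168.172.0/24
105 hosts -> /25 (126 usable): 192.168.173.0/25
103 hosts -> /25 (126 usable): 192.168.173.128/25
56 hosts -> /26 (62 usable): 192.168.174.0/26
Allocation: 192.168.172.0/24 (131 hosts, 254 usable); 192.168.173.0/25 (105 hosts, 126 usable); 192.168.173.128/25 (103 hosts, 126 usable); 192.168.174.0/26 (56 hosts, 62 usable)


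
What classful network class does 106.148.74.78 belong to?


First octet: 106
Binary: 01101010
0xxxxxxx -> Class A (1-126)
Class A, default mask 255.0.0.0 (/8)


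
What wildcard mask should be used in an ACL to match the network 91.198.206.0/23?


Subnet mask: 255.255.254.0
Wildcard = 255.255.255.255 - subnet mask
255 - 255 = 0
255 - 255 = 0
255 - 254 = 1
255 - 0 = 255
Wildcard: 0.0.1.255


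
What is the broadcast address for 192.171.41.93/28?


Network: 192.171.41.80/28
Host bits = 4
Set all host bits to 1:
Broadcast: 192.171.41.95


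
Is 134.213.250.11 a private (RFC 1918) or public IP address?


RFC 1918 private ranges:
  10.0.0.0/8 (10.0.0.0 - 10.255.255.255)
  172.16.0.0/12 (172.16.0.0 - 172.31.255.255)
  192.168.0.0/16 (192.168.0.0 - 192.168.255.255)
Public (not in any RFC 1918 range)


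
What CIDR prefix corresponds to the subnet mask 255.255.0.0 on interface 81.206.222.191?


Binary: 11111111.11111111.00000000.00000000
Count leading 1s
Prefix: /16


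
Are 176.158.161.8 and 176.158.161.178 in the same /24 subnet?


Mask: 255.255.255.0
176.158.161.8 AND mask = 176.158.161.0
176.158.161.178 AND mask = 176.158.161.0
Yes, same subnet (176.158.161.0)


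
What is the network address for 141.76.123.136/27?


IP:   10001101.01001100.01111011.10001000
Mask: 11111111.11111111.11111111.11100000
AND operation:
Net:  10001101.01001100.01111011.10000000
Network: 141.76.123.128/27


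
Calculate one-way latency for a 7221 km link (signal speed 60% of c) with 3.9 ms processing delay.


Speed = 0.6 * 3e5 km/s = 180000 km/s
Propagation delay = 7221 / 180000 = 0.0401 s = 40.1167 ms
Processing delay = 3.9 ms
Total one-way latency = 44.0167 ms


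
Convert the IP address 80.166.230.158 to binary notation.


80 = 01010000
166 = 10100110
230 = 11100110
158 = 10011110
Binary: 01010000.10100110.11100110.10011110


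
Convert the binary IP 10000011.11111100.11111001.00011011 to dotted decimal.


10000011 = 131
11111100 = 252
11111001 = 249
00011011 = 27
IP: 131.252.249.27


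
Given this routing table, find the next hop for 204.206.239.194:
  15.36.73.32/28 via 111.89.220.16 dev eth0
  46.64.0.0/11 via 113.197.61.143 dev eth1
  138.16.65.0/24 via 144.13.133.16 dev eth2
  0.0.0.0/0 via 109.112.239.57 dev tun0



Longest prefix match for 204.206.239.194:
  /28 15.36.73.32: no
  /11 46.64.0.0: no
  /24 138.16.65.0: no
  /0 0.0.0.0: MATCH
Selected: next-hop 109.112.239.57 via tun0 (matched /0)


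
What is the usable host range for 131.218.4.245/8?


Network: 131.0.0.0
Broadcast: 131.255.255.255
First usable = network + 1
Last usable = broadcast - 1
Range: 131.0.0.1 to 131.255.255.254


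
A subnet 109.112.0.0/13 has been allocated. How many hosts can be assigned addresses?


Host bits = 32 - 13 = 19
Total addresses = 2^19 = 524288
Usable = total - 2 (network and broadcast)
Usable hosts: 524286


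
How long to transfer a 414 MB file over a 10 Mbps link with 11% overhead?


Effective throughput = 10 * (1 - 11/100) = 8.9 Mbps
File size in Mb = 414 * 8 = 3312 Mb
Time = 3312 / 8.9
Time = 372.1348 seconds


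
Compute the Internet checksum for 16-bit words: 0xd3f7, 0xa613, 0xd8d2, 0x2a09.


Sum all words (with carry folding):
+ 0xd3f7 = 0xd3f7
+ 0xa613 = 0x7a0b
+ 0xd8d2 = 0x52de
+ 0x2a09 = 0x7ce7
One's complement: ~0x7ce7
Checksum = 0x8318


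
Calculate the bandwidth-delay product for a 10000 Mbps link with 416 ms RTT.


BDP = bandwidth * RTT
= 10000 Mbps * 416 ms
= 10000 * 1e6 * 416 / 1000 bits
= 4160000000 bits
= 520000000 bytes
= 507812.5 KB
BDP = 4160000000 bits (520000000 bytes)


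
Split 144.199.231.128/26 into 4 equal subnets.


New prefix = 26 + 2 = 28
Each subnet has 16 addresses
  144.199.231.128/28
  144.199.231.144/28
  144.199.231.160/28
  144.199.231.176/28
Subnets: 144.199.231.128/28, 144.199.231.144/28, 144.199.231.160/28, 144.199.231.176/28


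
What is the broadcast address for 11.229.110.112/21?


Network: 11.229.104.0/21
Host bits = 11
Set all host bits to 1:
Broadcast: 11.229.111.255


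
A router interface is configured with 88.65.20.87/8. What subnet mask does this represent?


/8 means 8 network bits, 24 host bits
Binary: 11111111000000000000000000000000
Mask: 255.0.0.0


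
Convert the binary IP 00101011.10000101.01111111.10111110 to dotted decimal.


00101011 = 43
10000101 = 133
01111111 = 127
10111110 = 190
IP: 43.133.127.190


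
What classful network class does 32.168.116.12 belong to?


First octet: 32
Binary: 00100000
0xxxxxxx -> Class A (1-126)
Class A, default mask 255.0.0.0 (/8)


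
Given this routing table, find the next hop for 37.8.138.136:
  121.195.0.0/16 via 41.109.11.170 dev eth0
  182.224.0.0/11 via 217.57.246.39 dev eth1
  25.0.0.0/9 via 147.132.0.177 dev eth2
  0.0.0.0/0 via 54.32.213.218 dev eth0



Longest prefix match for 37.8.138.136:
  /16 121.195.0.0: no
  /11 182.224.0.0: no
  /9 25.0.0.0: no
  /0 0.0.0.0: MATCH
Selected: next-hop 54.32.213.218 via eth0 (matched /0)


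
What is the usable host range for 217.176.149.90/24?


Network: 217.176.149.0
Broadcast: 217.176.149.255
First usable = network + 1
Last usable = broadcast - 1
Range: 217.176.149.1 to 217.176.149.254


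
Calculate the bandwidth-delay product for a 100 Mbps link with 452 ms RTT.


BDP = bandwidth * RTT
= 100 Mbps * 452 ms
= 100 * 1e6 * 452 / 1000 bits
= 45200000 bits
= 5650000 bytes
= 5517.5781 KB
BDP = 45200000 bits (5650000 bytes)


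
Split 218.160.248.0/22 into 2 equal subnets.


New prefix = 22 + 1 = 23
Each subnet has 512 addresses
  218.160.248.0/23
  218.160.250.0/23
Subnets: 218.160.248.0/23, 218.160.250.0/23


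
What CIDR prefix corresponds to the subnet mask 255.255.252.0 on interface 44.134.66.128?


Binary: 11111111.11111111.11111100.00000000
Count leading 1s
Prefix: /22


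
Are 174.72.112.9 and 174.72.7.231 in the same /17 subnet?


Mask: 255.255.128.0
174.72.112.9 AND mask = 174.72.0.0
174.72.7.231 AND mask = 174.72.0.0
Yes, same subnet (174.72.0.0)


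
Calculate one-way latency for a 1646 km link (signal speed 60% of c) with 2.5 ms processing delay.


Speed = 0.6 * 3e5 km/s = 180000 km/s
Propagation delay = 1646 / 180000 = 0.0091 s = 9.1444 ms
Processing delay = 2.5 ms
Total one-way latency = 11.6444 ms


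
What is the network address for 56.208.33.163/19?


IP:   00111000.11010000.00100001.10100011
Mask: 11111111.11111111.11100000.00000000
AND operation:
Net:  00111000.11010000.00100000.00000000
Network: 56.208.32.0/19


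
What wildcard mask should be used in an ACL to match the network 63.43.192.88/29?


Subnet mask: 255.255.255.248
Wildcard = 255.255.255.255 - subnet mask
255 - 255 = 0
255 - 255 = 0
255 - 255 = 0
255 - 248 = 7
Wildcard: 0.0.0.7


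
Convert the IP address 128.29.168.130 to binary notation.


128 = 10000000
29 = 00011101
168 = 10101000
130 = 10000010
Binary: 10000000.00011101.10101000.10000010


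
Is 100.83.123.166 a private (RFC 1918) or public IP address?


RFC 1918 private ranges:
  10.0.0.0/8 (10.0.0.0 - 10.255.255.255)
  172.16.0.0/12 (172.16.0.0 - 172.31.255.255)
  192.168.0.0/16 (192.168.0.0 - 192.168.255.255)
Public (not in any RFC 1918 range)


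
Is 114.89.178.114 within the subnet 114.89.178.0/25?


Subnet network: 114.89.178.0
Test IP AND mask: 114.89.178.0
Yes, 114.89.178.114 is in 114.89.178.0/25


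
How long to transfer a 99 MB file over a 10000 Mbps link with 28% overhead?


Effective throughput = 10000 * (1 - 28/100) = 7200 Mbps
File size in Mb = 99 * 8 = 792 Mb
Time = 792 / 7200
Time = 0.11 seconds


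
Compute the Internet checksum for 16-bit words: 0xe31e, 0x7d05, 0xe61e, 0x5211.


Sum all words (with carry folding):
+ 0xe31e = 0xe31e
+ 0x7d05 = 0x6024
+ 0xe61e = 0x4643
+ 0x5211 = 0x9854
One's complement: ~0x9854
Checksum = 0x67ab


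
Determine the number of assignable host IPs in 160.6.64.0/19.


Host bits = 32 - 19 = 13
Total addresses = 2^13 = 8192
Usable = total - 2 (network and broadcast)
Usable hosts: 8190


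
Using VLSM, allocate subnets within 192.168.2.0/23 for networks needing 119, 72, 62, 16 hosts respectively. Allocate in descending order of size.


119 hosts -> /25 (126 usable): 192.168.2.0/25
72 hosts -> /25 (126 usable): 192.168.2.128/25
62 hosts -> /26 (62 usable): 192.168.3.0/26
16 hosts -> /27 (30 usable): 192.168.3.64/27
Allocation: 192.168.2.0/25 (119 hosts, 126 usable); 192.168.2.128/25 (72 hosts, 126 usable); 192.168.3.0/26 (62 hosts, 62 usable); 192.168.3.64/27 (16 hosts, 30 usable)


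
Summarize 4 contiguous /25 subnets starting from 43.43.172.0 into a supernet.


Original prefix: /25
Number of subnets: 4 = 2^2
New prefix = 25 - 2 = 23
Supernet: 43.43.172.0/23


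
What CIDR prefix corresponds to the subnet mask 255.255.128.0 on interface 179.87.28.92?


Binary: 11111111.11111111.10000000.00000000
Count leading 1s
Prefix: /17


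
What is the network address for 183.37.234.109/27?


IP:   10110111.00100101.11101010.01101101
Mask: 11111111.11111111.11111111.11100000
AND operation:
Net:  10110111.00100101.11101010.01100000
Network: 183.37.234.96/27


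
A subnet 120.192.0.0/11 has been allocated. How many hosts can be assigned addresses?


Host bits = 32 - 11 = 21
Total addresses = 2^21 = 2097152
Usable = total - 2 (network and broadcast)
Usable hosts: 2097150


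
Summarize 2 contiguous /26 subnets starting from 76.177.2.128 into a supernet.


Original prefix: /26
Number of subnets: 2 = 2^1
New prefix = 26 - 1 = 25
Supernet: 76.177.2.128/25


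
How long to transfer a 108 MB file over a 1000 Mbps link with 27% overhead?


Effective throughput = 1000 * (1 - 27/100) = 730 Mbps
File size in Mb = 108 * 8 = 864 Mb
Time = 864 / 730
Time = 1.1836 seconds


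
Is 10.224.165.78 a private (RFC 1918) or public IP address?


RFC 1918 private ranges:
  10.0.0.0/8 (10.0.0.0 - 10.255.255.255)
  172.16.0.0/12 (172.16.0.0 - 172.31.255.255)
  192.168.0.0/16 (192.168.0.0 - 192.168.255.255)
Private (in 10.0.0.0/8)


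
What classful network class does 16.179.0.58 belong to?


First octet: 16
Binary: 00010000
0xxxxxxx -> Class A (1-126)
Class A, default mask 255.0.0.0 (/8)


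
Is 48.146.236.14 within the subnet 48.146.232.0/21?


Subnet network: 48.146.232.0
Test IP AND mask: 48.146.232.0
Yes, 48.146.236.14 is in 48.146.232.0/21
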